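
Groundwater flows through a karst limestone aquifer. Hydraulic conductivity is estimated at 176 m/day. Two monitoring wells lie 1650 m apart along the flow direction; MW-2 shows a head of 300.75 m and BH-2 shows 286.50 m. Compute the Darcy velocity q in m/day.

1.52

Hydraulic gradient i = (300.75 − 286.50) / 1650 = 14.25 / 1650 = 0.008636.
Specific discharge q = K · i = 176.0 × 0.008636 = 1.520 m/day.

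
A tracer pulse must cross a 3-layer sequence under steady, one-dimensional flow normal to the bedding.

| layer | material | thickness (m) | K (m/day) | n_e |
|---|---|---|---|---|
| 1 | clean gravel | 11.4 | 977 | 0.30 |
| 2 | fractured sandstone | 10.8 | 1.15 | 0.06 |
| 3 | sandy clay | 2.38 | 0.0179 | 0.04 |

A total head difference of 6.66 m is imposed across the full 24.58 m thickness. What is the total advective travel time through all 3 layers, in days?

89.0

With flow normal to the layers, continuity requires the same specific discharge q through every layer.
Σ(b_i/K_i) = 11.4/977 + 10.8/1.15 + 2.38/0.0179 = 142.4 d.
q = Δh / Σ(b_i/K_i) = 6.66 / 142.4 = 0.04678 m/day.
In each layer the seepage velocity is v_i = q/n_i, so the layer transit time is t_i = b_i·n_i / q:
  layer 1 (clean gravel): t_1 = 11.4 × 0.30 / 0.04678 = 73.11 d
  layer 2 (fractured sandstone): t_2 = 10.8 × 0.06 / 0.04678 = 13.85 d
  layer 3 (sandy clay): t_3 = 2.38 × 0.04 / 0.04678 = 2.035 d
Total t = Σ t_i = 88.99 days.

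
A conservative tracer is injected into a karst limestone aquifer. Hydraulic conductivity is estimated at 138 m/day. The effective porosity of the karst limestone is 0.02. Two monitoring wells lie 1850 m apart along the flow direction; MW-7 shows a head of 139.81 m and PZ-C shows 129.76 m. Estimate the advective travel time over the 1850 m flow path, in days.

49.4

Hydraulic gradient i = (139.81 − 129.76) / 1850 = 10.05 / 1850 = 0.005432.
Darcy flux q = K · i = 138.0 × 0.005432 = 0.7497 m/day.
Seepage velocity v = q / n_e = 0.7497 / 0.02 = 37.48 m/day.
Travel time t = L / v = 1850 / 37.48 = 49.35 days.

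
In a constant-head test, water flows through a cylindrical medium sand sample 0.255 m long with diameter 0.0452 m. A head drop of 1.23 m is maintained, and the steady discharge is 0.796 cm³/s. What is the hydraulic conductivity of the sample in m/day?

8.89

Cross-sectional area A = π·(d/2)² = π × (0.0452/2)² = 0.001605 m².
Convert discharge: 0.796 cm³/s = 7.960e-07 m³/s.
Darcy's law rearranged: K = Q·L / (A·Δh) = 7.960e-07 × 0.255 / (0.001605 × 1.23) = 0.0001028 m/s = 8.886 m/day.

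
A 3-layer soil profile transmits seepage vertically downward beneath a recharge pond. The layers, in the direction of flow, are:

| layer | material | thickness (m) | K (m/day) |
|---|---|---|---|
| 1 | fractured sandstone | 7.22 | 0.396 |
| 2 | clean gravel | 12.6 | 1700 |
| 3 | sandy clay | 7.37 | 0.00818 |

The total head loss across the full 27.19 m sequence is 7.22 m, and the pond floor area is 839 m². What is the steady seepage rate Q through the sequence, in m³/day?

Flow is perpendicular to layering, so the layers act in series and the equivalent K is the thickness-weighted harmonic mean.
Total thickness L = 7.22 + 12.6 + 7.37 = 27.19 m.
Σ(b_i/K_i) = 7.22/0.396 + 12.6/1700 + 7.37/0.00818 = 919.2 d.
K_eq = L / Σ(b_i/K_i) = 27.19 / 919.2 = 0.02958 m/day.
Q = K_eq · A · (Δh/L) = 0.02958 × 839 × (7.22/27.19) = 6.590 m³/day.

6.59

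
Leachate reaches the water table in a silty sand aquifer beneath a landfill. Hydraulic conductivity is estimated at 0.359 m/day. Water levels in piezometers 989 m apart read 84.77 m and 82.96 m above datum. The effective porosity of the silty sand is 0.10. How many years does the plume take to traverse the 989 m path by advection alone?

Hydraulic gradient i = (84.77 − 82.96) / 989 = 1.81 / 989 = 0.001830.
Darcy flux q = K · i = 0.3590 × 0.001830 = 0.0006570 m/day.
Seepage velocity v = q / n_e = 0.0006570 / 0.10 = 0.006570 m/day.
Travel time t = L / v = 989 / 0.006570 = 1.505e+05 days = 412.1 years.

412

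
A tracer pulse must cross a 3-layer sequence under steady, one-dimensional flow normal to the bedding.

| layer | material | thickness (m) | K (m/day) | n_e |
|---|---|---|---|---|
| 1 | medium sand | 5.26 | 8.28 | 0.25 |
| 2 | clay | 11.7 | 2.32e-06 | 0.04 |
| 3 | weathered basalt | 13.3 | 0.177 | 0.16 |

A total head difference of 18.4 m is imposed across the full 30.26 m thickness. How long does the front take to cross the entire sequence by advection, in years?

With flow normal to the layers, continuity requires the same specific discharge q through every layer.
Σ(b_i/K_i) = 5.26/8.28 + 11.7/2.32e-06 + 13.3/0.177 = 5.043e+06 d.
q = Δh / Σ(b_i/K_i) = 18.4 / 5.043e+06 = 3.648e-06 m/day.
In each layer the seepage velocity is v_i = q/n_i, so the layer transit time is t_i = b_i·n_i / q:
  layer 1 (medium sand): t_1 = 5.26 × 0.25 / 3.648e-06 = 3.604e+05 d
  layer 2 (clay): t_2 = 11.7 × 0.04 / 3.648e-06 = 1.283e+05 d
  layer 3 (weathered basalt): t_3 = 13.3 × 0.16 / 3.648e-06 = 5.833e+05 d
Total t = Σ t_i = 1.072e+06 days = 2935 years.

2930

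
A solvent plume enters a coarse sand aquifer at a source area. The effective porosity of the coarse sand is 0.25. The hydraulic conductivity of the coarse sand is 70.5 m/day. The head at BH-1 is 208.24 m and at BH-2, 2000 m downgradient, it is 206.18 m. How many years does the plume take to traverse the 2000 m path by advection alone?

18.9

Hydraulic gradient i = (208.24 − 206.18) / 2000 = 2.06 / 2000 = 0.001030.
Darcy flux q = K · i = 70.50 × 0.001030 = 0.07262 m/day.
Seepage velocity v = q / n_e = 0.07262 / 0.25 = 0.2905 m/day.
Travel time t = L / v = 2000 / 0.2905 = 6886 days = 18.85 years.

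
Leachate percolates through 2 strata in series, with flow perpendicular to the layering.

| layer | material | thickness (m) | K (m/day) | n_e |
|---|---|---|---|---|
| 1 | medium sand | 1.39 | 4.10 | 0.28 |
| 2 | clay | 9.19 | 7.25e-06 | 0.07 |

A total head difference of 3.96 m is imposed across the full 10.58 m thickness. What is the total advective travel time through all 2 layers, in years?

905

With flow normal to the layers, continuity requires the same specific discharge q through every layer.
Σ(b_i/K_i) = 1.39/4.10 + 9.19/7.25e-06 = 1.268e+06 d.
q = Δh / Σ(b_i/K_i) = 3.96 / 1.268e+06 = 3.124e-06 m/day.
In each layer the seepage velocity is v_i = q/n_i, so the layer transit time is t_i = b_i·n_i / q:
  layer 1 (medium sand): t_1 = 1.39 × 0.28 / 3.124e-06 = 1.246e+05 d
  layer 2 (clay): t_2 = 9.19 × 0.07 / 3.124e-06 = 2.059e+05 d
Total t = Σ t_i = 3.305e+05 days = 904.9 years.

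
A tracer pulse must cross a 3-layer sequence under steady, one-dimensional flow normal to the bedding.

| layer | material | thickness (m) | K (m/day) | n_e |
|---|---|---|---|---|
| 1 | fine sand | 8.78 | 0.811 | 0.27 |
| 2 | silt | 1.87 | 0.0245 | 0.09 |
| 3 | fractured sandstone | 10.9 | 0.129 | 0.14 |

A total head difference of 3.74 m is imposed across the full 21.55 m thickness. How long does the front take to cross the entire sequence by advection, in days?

With flow normal to the layers, continuity requires the same specific discharge q through every layer.
Σ(b_i/K_i) = 8.78/0.811 + 1.87/0.0245 + 10.9/0.129 = 171.6 d.
q = Δh / Σ(b_i/K_i) = 3.74 / 171.6 = 0.02179 m/day.
In each layer the seepage velocity is v_i = q/n_i, so the layer transit time is t_i = b_i·n_i / q:
  layer 1 (fine sand): t_1 = 8.78 × 0.27 / 0.02179 = 108.8 d
  layer 2 (silt): t_2 = 1.87 × 0.09 / 0.02179 = 7.724 d
  layer 3 (fractured sandstone): t_3 = 10.9 × 0.14 / 0.02179 = 70.04 d
Total t = Σ t_i = 186.6 days.

187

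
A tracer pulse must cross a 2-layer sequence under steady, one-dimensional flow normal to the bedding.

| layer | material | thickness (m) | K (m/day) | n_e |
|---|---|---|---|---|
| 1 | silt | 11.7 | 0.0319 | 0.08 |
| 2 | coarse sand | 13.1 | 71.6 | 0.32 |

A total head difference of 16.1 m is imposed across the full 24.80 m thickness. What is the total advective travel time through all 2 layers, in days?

117

With flow normal to the layers, continuity requires the same specific discharge q through every layer.
Σ(b_i/K_i) = 11.7/0.0319 + 13.1/71.6 = 367.0 d.
q = Δh / Σ(b_i/K_i) = 16.1 / 367.0 = 0.04387 m/day.
In each layer the seepage velocity is v_i = q/n_i, so the layer transit time is t_i = b_i·n_i / q:
  layer 1 (silt): t_1 = 11.7 × 0.08 / 0.04387 = 21.33 d
  layer 2 (coarse sand): t_2 = 13.1 × 0.32 / 0.04387 = 95.54 d
Total t = Σ t_i = 116.9 days.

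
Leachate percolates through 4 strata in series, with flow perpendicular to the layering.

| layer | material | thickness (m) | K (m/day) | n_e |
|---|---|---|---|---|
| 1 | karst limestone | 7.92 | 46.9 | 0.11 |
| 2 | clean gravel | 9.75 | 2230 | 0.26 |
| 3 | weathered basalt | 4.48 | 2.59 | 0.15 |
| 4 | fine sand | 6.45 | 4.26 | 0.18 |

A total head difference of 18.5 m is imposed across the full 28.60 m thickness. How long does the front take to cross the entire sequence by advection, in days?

0.968

With flow normal to the layers, continuity requires the same specific discharge q through every layer.
Σ(b_i/K_i) = 7.92/46.9 + 9.75/2230 + 4.48/2.59 + 6.45/4.26 = 3.417 d.
q = Δh / Σ(b_i/K_i) = 18.5 / 3.417 = 5.414 m/day.
In each layer the seepage velocity is v_i = q/n_i, so the layer transit time is t_i = b_i·n_i / q:
  layer 1 (karst limestone): t_1 = 7.92 × 0.11 / 5.414 = 0.1609 d
  layer 2 (clean gravel): t_2 = 9.75 × 0.26 / 5.414 = 0.4682 d
  layer 3 (weathered basalt): t_3 = 4.48 × 0.15 / 5.414 = 0.1241 d
  layer 4 (fine sand): t_4 = 6.45 × 0.18 / 5.414 = 0.2144 d
Total t = Σ t_i = 0.9677 days.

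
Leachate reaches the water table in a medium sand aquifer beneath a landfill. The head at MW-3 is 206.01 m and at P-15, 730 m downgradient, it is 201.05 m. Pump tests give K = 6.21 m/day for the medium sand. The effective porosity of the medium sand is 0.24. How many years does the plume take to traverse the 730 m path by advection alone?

11.4

Hydraulic gradient i = (206.01 − 201.05) / 730 = 4.96 / 730 = 0.006795.
Darcy flux q = K · i = 6.210 × 0.006795 = 0.04219 m/day.
Seepage velocity v = q / n_e = 0.04219 / 0.24 = 0.1758 m/day.
Travel time t = L / v = 730 / 0.1758 = 4152 days = 11.37 years.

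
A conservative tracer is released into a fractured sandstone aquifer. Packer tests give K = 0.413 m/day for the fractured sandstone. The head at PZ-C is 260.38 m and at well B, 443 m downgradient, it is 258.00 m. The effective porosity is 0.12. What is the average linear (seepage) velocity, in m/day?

Hydraulic gradient i = (260.38 − 258.00) / 443 = 2.38 / 443 = 0.005372.
Darcy flux q = K · i = 0.4130 × 0.005372 = 0.002219 m/day.
Seepage velocity v = q / n_e = 0.002219 / 0.12 = 0.01849 m/day.

0.0185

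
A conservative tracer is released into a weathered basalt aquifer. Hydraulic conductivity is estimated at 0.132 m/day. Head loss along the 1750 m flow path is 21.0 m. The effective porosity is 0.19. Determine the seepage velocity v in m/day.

0.00834

Hydraulic gradient i = Δh / L = 21.0 / 1750 = 0.01200.
Darcy flux q = K · i = 0.1320 × 0.01200 = 0.001584 m/day.
Seepage velocity v = q / n_e = 0.001584 / 0.19 = 0.008337 m/day.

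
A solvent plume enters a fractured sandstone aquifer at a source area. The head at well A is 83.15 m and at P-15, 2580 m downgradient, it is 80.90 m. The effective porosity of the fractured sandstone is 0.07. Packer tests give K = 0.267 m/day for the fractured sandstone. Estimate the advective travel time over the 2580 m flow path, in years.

Hydraulic gradient i = (83.15 − 80.90) / 2580 = 2.25 / 2580 = 0.0008721.
Darcy flux q = K · i = 0.2670 × 0.0008721 = 0.0002328 m/day.
Seepage velocity v = q / n_e = 0.0002328 / 0.07 = 0.003326 m/day.
Travel time t = L / v = 2580 / 0.003326 = 7.756e+05 days = 2124 years.

2120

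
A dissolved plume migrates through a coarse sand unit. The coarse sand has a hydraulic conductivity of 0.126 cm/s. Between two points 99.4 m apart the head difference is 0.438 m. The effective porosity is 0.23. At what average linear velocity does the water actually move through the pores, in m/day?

Convert K: 0.126 cm/s × 864 = 108.9 m/day.
Hydraulic gradient i = Δh / L = 0.438 / 99.4 = 0.004406.
Darcy flux q = K · i = 108.9 × 0.004406 = 0.4797 m/day.
Seepage velocity v = q / n_e = 0.4797 / 0.23 = 2.086 m/day.

2.09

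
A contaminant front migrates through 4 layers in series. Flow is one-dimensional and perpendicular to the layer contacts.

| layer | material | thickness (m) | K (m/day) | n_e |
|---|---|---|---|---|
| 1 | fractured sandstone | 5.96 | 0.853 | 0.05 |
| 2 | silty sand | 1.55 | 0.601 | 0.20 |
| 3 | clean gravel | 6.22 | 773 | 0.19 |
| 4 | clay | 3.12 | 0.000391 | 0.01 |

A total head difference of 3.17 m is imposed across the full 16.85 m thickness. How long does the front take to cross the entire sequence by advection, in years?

12.6

With flow normal to the layers, continuity requires the same specific discharge q through every layer.
Σ(b_i/K_i) = 5.96/0.853 + 1.55/0.601 + 6.22/773 + 3.12/0.000391 = 7989 d.
q = Δh / Σ(b_i/K_i) = 3.17 / 7989 = 0.0003968 m/day.
In each layer the seepage velocity is v_i = q/n_i, so the layer transit time is t_i = b_i·n_i / q:
  layer 1 (fractured sandstone): t_1 = 5.96 × 0.05 / 0.0003968 = 751.0 d
  layer 2 (silty sand): t_2 = 1.55 × 0.20 / 0.0003968 = 781.3 d
  layer 3 (clean gravel): t_3 = 6.22 × 0.19 / 0.0003968 = 2978 d
  layer 4 (clay): t_4 = 3.12 × 0.01 / 0.0003968 = 78.63 d
Total t = Σ t_i = 4589 days = 12.56 years.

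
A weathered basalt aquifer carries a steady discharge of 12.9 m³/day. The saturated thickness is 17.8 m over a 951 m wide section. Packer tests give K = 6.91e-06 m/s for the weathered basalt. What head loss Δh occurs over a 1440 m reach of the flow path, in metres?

1.84

Convert K: 6.91e-06 m/s × 86400 = 0.5970 m/day.
Cross-sectional area A = 951 × 17.8 = 16928 m².
From Q = K·A·i, i = Q / (K·A) = 12.9 / (0.5970 × 16928) = 0.001276.
Head loss Δh = i · L = 0.001276 × 1440 = 1.838 m.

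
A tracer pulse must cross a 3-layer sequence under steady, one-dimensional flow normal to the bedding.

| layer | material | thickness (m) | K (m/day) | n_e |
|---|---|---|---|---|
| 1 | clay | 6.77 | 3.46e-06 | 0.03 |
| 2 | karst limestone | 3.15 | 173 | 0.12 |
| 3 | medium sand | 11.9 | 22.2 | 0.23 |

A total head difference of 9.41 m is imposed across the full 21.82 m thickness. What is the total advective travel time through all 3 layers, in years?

1890

With flow normal to the layers, continuity requires the same specific discharge q through every layer.
Σ(b_i/K_i) = 6.77/3.46e-06 + 3.15/173 + 11.9/22.2 = 1.957e+06 d.
q = Δh / Σ(b_i/K_i) = 9.41 / 1.957e+06 = 4.809e-06 m/day.
In each layer the seepage velocity is v_i = q/n_i, so the layer transit time is t_i = b_i·n_i / q:
  layer 1 (clay): t_1 = 6.77 × 0.03 / 4.809e-06 = 42231 d
  layer 2 (karst limestone): t_2 = 3.15 × 0.12 / 4.809e-06 = 78599 d
  layer 3 (medium sand): t_3 = 11.9 × 0.23 / 4.809e-06 = 5.691e+05 d
Total t = Σ t_i = 6.899e+05 days = 1889 years.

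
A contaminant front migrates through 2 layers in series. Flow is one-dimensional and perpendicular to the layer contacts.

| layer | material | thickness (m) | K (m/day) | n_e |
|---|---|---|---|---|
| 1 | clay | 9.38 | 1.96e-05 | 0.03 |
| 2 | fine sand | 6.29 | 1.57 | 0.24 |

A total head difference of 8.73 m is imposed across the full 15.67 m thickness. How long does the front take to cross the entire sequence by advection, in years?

With flow normal to the layers, continuity requires the same specific discharge q through every layer.
Σ(b_i/K_i) = 9.38/1.96e-05 + 6.29/1.57 = 4.786e+05 d.
q = Δh / Σ(b_i/K_i) = 8.73 / 4.786e+05 = 1.824e-05 m/day.
In each layer the seepage velocity is v_i = q/n_i, so the layer transit time is t_i = b_i·n_i / q:
  layer 1 (clay): t_1 = 9.38 × 0.03 / 1.824e-05 = 15426 d
  layer 2 (fine sand): t_2 = 6.29 × 0.24 / 1.824e-05 = 82756 d
Total t = Σ t_i = 98182 days = 268.8 years.

269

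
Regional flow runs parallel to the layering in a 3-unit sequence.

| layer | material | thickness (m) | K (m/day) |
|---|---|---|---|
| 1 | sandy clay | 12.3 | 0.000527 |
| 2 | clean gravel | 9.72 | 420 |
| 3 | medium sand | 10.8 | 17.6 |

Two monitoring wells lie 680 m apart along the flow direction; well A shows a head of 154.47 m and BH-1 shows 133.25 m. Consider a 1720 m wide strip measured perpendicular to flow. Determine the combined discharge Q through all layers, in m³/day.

229000

Flow is parallel to layering, so each bed carries its own Darcy discharge and the transmissivities add.
Σ(K_i·b_i) = 0.000527×12.3 + 420×9.72 + 17.6×10.8 = 4272 m²/day.
Hydraulic gradient i = (154.47 − 133.25) / 680 = 21.22 / 680 = 0.03121.
Q = Σ(K_i·b_i) · W · i = 4272 × 1720 × 0.03121 = 2.293e+05 m³/day.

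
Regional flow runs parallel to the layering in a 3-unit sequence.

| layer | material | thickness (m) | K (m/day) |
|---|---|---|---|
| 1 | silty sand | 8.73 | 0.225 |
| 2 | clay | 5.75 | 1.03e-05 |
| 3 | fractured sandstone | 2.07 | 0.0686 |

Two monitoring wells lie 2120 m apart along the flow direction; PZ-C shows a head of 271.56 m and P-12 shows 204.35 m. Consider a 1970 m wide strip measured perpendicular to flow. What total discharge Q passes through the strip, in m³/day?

132

Flow is parallel to layering, so each bed carries its own Darcy discharge and the transmissivities add.
Σ(K_i·b_i) = 0.225×8.73 + 1.03e-05×5.75 + 0.0686×2.07 = 2.106 m²/day.
Hydraulic gradient i = (271.56 − 204.35) / 2120 = 67.21 / 2120 = 0.03170.
Q = Σ(K_i·b_i) · W · i = 2.106 × 1970 × 0.03170 = 131.5 m³/day.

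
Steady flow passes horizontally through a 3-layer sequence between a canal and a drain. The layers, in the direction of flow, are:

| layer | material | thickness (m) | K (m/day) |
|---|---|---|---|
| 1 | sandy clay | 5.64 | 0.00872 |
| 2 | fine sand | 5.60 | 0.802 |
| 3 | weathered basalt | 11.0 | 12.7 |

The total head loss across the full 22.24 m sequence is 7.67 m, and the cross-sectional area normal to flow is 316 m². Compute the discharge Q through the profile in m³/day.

3.70

Flow is perpendicular to layering, so the layers act in series and the equivalent K is the thickness-weighted harmonic mean.
Total thickness L = 5.64 + 5.60 + 11.0 = 22.24 m.
Σ(b_i/K_i) = 5.64/0.00872 + 5.60/0.802 + 11.0/12.7 = 654.6 d.
K_eq = L / Σ(b_i/K_i) = 22.24 / 654.6 = 0.03397 m/day.
Q = K_eq · A · (Δh/L) = 0.03397 × 316 × (7.67/22.24) = 3.702 m³/day.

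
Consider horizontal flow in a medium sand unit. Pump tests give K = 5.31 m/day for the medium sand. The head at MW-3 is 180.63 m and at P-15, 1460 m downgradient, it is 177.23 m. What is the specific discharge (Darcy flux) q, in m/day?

Hydraulic gradient i = (180.63 − 177.23) / 1460 = 3.4 / 1460 = 0.002329.
Specific discharge q = K · i = 5.310 × 0.002329 = 0.01237 m/day.

0.0124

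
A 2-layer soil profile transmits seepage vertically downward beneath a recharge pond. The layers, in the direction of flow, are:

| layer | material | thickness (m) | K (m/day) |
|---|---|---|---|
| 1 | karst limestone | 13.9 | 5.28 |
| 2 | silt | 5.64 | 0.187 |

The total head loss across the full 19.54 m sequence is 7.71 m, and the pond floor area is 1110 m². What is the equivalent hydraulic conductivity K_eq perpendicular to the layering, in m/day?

0.596

Flow is perpendicular to layering, so the layers act in series and the equivalent K is the thickness-weighted harmonic mean.
Total thickness L = 13.9 + 5.64 = 19.54 m.
Σ(b_i/K_i) = 13.9/5.28 + 5.64/0.187 = 32.79 d.
K_eq = L / Σ(b_i/K_i) = 19.54 / 32.79 = 0.5959 m/day.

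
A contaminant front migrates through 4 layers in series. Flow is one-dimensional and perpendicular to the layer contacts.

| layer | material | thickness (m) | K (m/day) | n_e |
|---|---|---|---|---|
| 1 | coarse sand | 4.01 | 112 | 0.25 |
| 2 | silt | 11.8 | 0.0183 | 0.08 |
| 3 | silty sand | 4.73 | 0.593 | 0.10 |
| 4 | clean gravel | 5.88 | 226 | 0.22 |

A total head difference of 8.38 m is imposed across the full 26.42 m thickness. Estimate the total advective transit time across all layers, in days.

289

With flow normal to the layers, continuity requires the same specific discharge q through every layer.
Σ(b_i/K_i) = 4.01/112 + 11.8/0.0183 + 4.73/0.593 + 5.88/226 = 652.8 d.
q = Δh / Σ(b_i/K_i) = 8.38 / 652.8 = 0.01284 m/day.
In each layer the seepage velocity is v_i = q/n_i, so the layer transit time is t_i = b_i·n_i / q:
  layer 1 (coarse sand): t_1 = 4.01 × 0.25 / 0.01284 = 78.10 d
  layer 2 (silt): t_2 = 11.8 × 0.08 / 0.01284 = 73.54 d
  layer 3 (silty sand): t_3 = 4.73 × 0.10 / 0.01284 = 36.85 d
  layer 4 (clean gravel): t_4 = 5.88 × 0.22 / 0.01284 = 100.8 d
Total t = Σ t_i = 289.3 days.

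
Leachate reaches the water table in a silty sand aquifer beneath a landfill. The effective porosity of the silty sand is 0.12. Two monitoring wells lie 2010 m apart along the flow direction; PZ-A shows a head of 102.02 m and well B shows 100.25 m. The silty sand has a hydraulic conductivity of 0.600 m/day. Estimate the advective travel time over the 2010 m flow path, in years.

Hydraulic gradient i = (102.02 − 100.25) / 2010 = 1.77 / 2010 = 0.0008806.
Darcy flux q = K · i = 0.6000 × 0.0008806 = 0.0005284 m/day.
Seepage velocity v = q / n_e = 0.0005284 / 0.12 = 0.004403 m/day.
Travel time t = L / v = 2010 / 0.004403 = 4.565e+05 days = 1250 years.

1250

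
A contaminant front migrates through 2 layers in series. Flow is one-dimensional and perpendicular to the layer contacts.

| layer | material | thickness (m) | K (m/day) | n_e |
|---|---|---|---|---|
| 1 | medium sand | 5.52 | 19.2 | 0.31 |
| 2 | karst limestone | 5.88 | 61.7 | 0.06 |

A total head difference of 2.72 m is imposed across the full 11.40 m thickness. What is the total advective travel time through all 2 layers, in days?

0.290

With flow normal to the layers, continuity requires the same specific discharge q through every layer.
Σ(b_i/K_i) = 5.52/19.2 + 5.88/61.7 = 0.3828 d.
q = Δh / Σ(b_i/K_i) = 2.72 / 0.3828 = 7.106 m/day.
In each layer the seepage velocity is v_i = q/n_i, so the layer transit time is t_i = b_i·n_i / q:
  layer 1 (medium sand): t_1 = 5.52 × 0.31 / 7.106 = 0.2408 d
  layer 2 (karst limestone): t_2 = 5.88 × 0.06 / 7.106 = 0.04965 d
Total t = Σ t_i = 0.2905 days.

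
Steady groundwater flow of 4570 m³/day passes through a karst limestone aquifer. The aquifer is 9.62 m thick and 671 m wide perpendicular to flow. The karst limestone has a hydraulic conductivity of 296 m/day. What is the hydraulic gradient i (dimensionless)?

0.00239

Cross-sectional area A = 671 × 9.62 = 6455 m².
From Q = K·A·i, i = Q / (K·A) = 4570 / (296.0 × 6455) = 0.002392.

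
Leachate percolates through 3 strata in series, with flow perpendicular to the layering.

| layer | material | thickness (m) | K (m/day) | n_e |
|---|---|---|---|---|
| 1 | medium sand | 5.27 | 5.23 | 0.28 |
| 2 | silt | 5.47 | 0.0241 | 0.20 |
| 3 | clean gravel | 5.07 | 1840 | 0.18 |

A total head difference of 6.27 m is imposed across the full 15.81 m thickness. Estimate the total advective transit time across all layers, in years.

0.347

With flow normal to the layers, continuity requires the same specific discharge q through every layer.
Σ(b_i/K_i) = 5.27/5.23 + 5.47/0.0241 + 5.07/1840 = 228.0 d.
q = Δh / Σ(b_i/K_i) = 6.27 / 228.0 = 0.02750 m/day.
In each layer the seepage velocity is v_i = q/n_i, so the layer transit time is t_i = b_i·n_i / q:
  layer 1 (medium sand): t_1 = 5.27 × 0.28 / 0.02750 = 53.65 d
  layer 2 (silt): t_2 = 5.47 × 0.20 / 0.02750 = 39.78 d
  layer 3 (clean gravel): t_3 = 5.07 × 0.18 / 0.02750 = 33.18 d
Total t = Σ t_i = 126.6 days = 0.3467 years.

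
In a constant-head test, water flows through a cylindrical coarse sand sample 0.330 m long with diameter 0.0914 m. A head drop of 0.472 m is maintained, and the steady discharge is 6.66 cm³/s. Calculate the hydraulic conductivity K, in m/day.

Cross-sectional area A = π·(d/2)² = π × (0.0914/2)² = 0.006561 m².
Convert discharge: 6.66 cm³/s = 6.660e-06 m³/s.
Darcy's law rearranged: K = Q·L / (A·Δh) = 6.660e-06 × 0.330 / (0.006561 × 0.472) = 0.0007097 m/s = 61.32 m/day.

61.3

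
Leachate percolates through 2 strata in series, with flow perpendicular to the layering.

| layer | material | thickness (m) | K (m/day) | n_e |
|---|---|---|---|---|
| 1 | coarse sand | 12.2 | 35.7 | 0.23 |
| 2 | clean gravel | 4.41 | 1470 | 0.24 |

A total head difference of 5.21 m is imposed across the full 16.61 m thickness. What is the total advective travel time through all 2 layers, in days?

With flow normal to the layers, continuity requires the same specific discharge q through every layer.
Σ(b_i/K_i) = 12.2/35.7 + 4.41/1470 = 0.3447 d.
q = Δh / Σ(b_i/K_i) = 5.21 / 0.3447 = 15.11 m/day.
In each layer the seepage velocity is v_i = q/n_i, so the layer transit time is t_i = b_i·n_i / q:
  layer 1 (coarse sand): t_1 = 12.2 × 0.23 / 15.11 = 0.1857 d
  layer 2 (clean gravel): t_2 = 4.41 × 0.24 / 15.11 = 0.07003 d
Total t = Σ t_i = 0.2557 days.

0.256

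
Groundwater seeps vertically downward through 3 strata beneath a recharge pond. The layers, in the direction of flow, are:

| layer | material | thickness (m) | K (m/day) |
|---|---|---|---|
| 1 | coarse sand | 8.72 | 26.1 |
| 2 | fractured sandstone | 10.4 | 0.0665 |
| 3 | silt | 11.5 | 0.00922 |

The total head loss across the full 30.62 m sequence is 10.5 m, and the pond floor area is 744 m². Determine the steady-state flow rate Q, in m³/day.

5.56

Flow is perpendicular to layering, so the layers act in series and the equivalent K is the thickness-weighted harmonic mean.
Total thickness L = 8.72 + 10.4 + 11.5 = 30.62 m.
Σ(b_i/K_i) = 8.72/26.1 + 10.4/0.0665 + 11.5/0.00922 = 1404 d.
K_eq = L / Σ(b_i/K_i) = 30.62 / 1404 = 0.02181 m/day.
Q = K_eq · A · (Δh/L) = 0.02181 × 744 × (10.5/30.62) = 5.564 m³/day.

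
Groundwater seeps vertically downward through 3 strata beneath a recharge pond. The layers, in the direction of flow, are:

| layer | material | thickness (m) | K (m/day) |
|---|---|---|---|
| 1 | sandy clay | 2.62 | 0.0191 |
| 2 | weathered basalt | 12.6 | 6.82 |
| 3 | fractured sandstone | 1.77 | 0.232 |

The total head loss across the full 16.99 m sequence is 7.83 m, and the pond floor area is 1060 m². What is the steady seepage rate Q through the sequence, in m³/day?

Flow is perpendicular to layering, so the layers act in series and the equivalent K is the thickness-weighted harmonic mean.
Total thickness L = 2.62 + 12.6 + 1.77 = 16.99 m.
Σ(b_i/K_i) = 2.62/0.0191 + 12.6/6.82 + 1.77/0.232 = 146.6 d.
K_eq = L / Σ(b_i/K_i) = 16.99 / 146.6 = 0.1159 m/day.
Q = K_eq · A · (Δh/L) = 0.1159 × 1060 × (7.83/16.99) = 56.60 m³/day.

56.6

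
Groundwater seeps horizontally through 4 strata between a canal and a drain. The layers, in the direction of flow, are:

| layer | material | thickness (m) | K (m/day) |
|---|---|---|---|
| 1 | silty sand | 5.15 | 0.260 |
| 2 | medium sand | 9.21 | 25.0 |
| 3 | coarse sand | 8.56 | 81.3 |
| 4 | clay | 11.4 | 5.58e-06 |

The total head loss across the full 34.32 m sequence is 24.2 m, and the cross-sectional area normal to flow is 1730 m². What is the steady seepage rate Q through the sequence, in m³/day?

Flow is perpendicular to layering, so the layers act in series and the equivalent K is the thickness-weighted harmonic mean.
Total thickness L = 5.15 + 9.21 + 8.56 + 11.4 = 34.32 m.
Σ(b_i/K_i) = 5.15/0.260 + 9.21/25.0 + 8.56/81.3 + 11.4/5.58e-06 = 2.043e+06 d.
K_eq = L / Σ(b_i/K_i) = 34.32 / 2.043e+06 = 1.680e-05 m/day.
Q = K_eq · A · (Δh/L) = 1.680e-05 × 1730 × (24.2/34.32) = 0.02049 m³/day.

0.0205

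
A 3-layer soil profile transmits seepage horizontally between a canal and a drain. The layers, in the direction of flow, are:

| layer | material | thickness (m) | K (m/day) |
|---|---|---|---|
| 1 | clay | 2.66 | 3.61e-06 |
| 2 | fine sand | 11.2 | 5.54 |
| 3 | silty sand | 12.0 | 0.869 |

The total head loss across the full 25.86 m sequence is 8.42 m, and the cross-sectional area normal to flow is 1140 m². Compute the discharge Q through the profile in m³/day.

Flow is perpendicular to layering, so the layers act in series and the equivalent K is the thickness-weighted harmonic mean.
Total thickness L = 2.66 + 11.2 + 12.0 = 25.86 m.
Σ(b_i/K_i) = 2.66/3.61e-06 + 11.2/5.54 + 12.0/0.869 = 7.369e+05 d.
K_eq = L / Σ(b_i/K_i) = 25.86 / 7.369e+05 = 3.509e-05 m/day.
Q = K_eq · A · (Δh/L) = 3.509e-05 × 1140 × (8.42/25.86) = 0.01303 m³/day.

0.0130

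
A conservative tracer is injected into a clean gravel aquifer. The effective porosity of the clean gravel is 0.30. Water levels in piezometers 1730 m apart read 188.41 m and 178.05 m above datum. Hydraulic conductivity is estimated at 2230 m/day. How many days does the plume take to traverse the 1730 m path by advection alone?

Hydraulic gradient i = (188.41 − 178.05) / 1730 = 10.36 / 1730 = 0.005988.
Darcy flux q = K · i = 2230 × 0.005988 = 13.35 m/day.
Seepage velocity v = q / n_e = 13.35 / 0.30 = 44.51 m/day.
Travel time t = L / v = 1730 / 44.51 = 38.86 days.

38.9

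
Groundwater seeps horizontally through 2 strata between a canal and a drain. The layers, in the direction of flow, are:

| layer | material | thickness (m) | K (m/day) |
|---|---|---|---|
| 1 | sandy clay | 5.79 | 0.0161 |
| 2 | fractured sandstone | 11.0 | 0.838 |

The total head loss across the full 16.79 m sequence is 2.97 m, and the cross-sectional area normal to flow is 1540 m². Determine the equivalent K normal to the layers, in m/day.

Flow is perpendicular to layering, so the layers act in series and the equivalent K is the thickness-weighted harmonic mean.
Total thickness L = 5.79 + 11.0 = 16.79 m.
Σ(b_i/K_i) = 5.79/0.0161 + 11.0/0.838 = 372.8 d.
K_eq = L / Σ(b_i/K_i) = 16.79 / 372.8 = 0.04504 m/day.

0.0450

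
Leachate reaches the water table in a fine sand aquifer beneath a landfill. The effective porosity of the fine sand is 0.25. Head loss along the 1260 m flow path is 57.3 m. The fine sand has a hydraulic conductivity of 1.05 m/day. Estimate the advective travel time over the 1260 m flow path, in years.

18.1

Hydraulic gradient i = Δh / L = 57.3 / 1260 = 0.04548.
Darcy flux q = K · i = 1.050 × 0.04548 = 0.04775 m/day.
Seepage velocity v = q / n_e = 0.04775 / 0.25 = 0.1910 m/day.
Travel time t = L / v = 1260 / 0.1910 = 6597 days = 18.06 years.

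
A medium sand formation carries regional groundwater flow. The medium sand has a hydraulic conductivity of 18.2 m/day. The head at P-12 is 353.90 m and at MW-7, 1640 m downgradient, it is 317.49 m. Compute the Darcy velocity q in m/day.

0.404

Hydraulic gradient i = (353.90 − 317.49) / 1640 = 36.41 / 1640 = 0.02220.
Specific discharge q = K · i = 18.20 × 0.02220 = 0.4041 m/day.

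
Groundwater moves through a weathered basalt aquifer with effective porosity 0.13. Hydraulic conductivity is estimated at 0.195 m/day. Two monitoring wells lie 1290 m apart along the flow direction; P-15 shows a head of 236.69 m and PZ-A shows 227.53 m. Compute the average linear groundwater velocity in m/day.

0.0107

Hydraulic gradient i = (236.69 − 227.53) / 1290 = 9.16 / 1290 = 0.007101.
Darcy flux q = K · i = 0.1950 × 0.007101 = 0.001385 m/day.
Seepage velocity v = q / n_e = 0.001385 / 0.13 = 0.01065 m/day.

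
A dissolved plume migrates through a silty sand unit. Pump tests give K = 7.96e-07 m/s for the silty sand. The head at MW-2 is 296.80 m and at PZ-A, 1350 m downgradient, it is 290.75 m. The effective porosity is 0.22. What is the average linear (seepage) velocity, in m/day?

Convert K: 7.96e-07 m/s × 86400 = 0.06877 m/day.
Hydraulic gradient i = (296.80 − 290.75) / 1350 = 6.05 / 1350 = 0.004481.
Darcy flux q = K · i = 0.06877 × 0.004481 = 0.0003082 m/day.
Seepage velocity v = q / n_e = 0.0003082 / 0.22 = 0.001401 m/day.

0.00140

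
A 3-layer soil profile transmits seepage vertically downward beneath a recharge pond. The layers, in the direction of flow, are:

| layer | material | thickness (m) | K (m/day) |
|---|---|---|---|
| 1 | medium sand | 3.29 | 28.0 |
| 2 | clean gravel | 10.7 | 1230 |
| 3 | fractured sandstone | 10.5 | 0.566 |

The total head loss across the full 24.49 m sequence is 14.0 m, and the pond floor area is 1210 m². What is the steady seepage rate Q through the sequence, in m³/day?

907

Flow is perpendicular to layering, so the layers act in series and the equivalent K is the thickness-weighted harmonic mean.
Total thickness L = 3.29 + 10.7 + 10.5 = 24.49 m.
Σ(b_i/K_i) = 3.29/28.0 + 10.7/1230 + 10.5/0.566 = 18.68 d.
K_eq = L / Σ(b_i/K_i) = 24.49 / 18.68 = 1.311 m/day.
Q = K_eq · A · (Δh/L) = 1.311 × 1210 × (14.0/24.49) = 907.0 m³/day.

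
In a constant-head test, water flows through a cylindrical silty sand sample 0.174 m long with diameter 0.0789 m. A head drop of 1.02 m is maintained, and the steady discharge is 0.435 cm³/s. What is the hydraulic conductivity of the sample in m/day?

Cross-sectional area A = π·(d/2)² = π × (0.0789/2)² = 0.004889 m².
Convert discharge: 0.435 cm³/s = 4.350e-07 m³/s.
Darcy's law rearranged: K = Q·L / (A·Δh) = 4.350e-07 × 0.174 / (0.004889 × 1.02) = 1.518e-05 m/s = 1.311 m/day.

1.31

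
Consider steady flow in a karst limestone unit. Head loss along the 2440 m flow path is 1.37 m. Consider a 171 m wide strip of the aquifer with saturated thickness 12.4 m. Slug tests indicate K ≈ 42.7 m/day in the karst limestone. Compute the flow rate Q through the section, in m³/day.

50.8

Cross-sectional area A = 171 × 12.4 = 2120 m².
Hydraulic gradient i = Δh / L = 1.37 / 2440 = 0.0005615.
Darcy's law: Q = K · A · i = 42.70 × 2120 × 0.0005615 = 50.84 m³/day.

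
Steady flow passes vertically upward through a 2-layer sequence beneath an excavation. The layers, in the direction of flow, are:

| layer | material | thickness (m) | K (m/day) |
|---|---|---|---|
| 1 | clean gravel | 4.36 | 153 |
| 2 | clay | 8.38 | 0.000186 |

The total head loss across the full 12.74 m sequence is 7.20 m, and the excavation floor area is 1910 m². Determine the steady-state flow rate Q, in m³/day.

Flow is perpendicular to layering, so the layers act in series and the equivalent K is the thickness-weighted harmonic mean.
Total thickness L = 4.36 + 8.38 = 12.74 m.
Σ(b_i/K_i) = 4.36/153 + 8.38/0.000186 = 45054 d.
K_eq = L / Σ(b_i/K_i) = 12.74 / 45054 = 0.0002828 m/day.
Q = K_eq · A · (Δh/L) = 0.0002828 × 1910 × (7.20/12.74) = 0.3052 m³/day.

0.305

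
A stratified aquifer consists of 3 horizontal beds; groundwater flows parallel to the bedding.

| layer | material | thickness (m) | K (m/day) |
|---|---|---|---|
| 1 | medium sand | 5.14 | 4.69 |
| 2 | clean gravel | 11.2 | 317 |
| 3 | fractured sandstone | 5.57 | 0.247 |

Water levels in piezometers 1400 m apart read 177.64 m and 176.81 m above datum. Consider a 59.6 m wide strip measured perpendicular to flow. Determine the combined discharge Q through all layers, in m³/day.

Flow is parallel to layering, so each bed carries its own Darcy discharge and the transmissivities add.
Σ(K_i·b_i) = 4.69×5.14 + 317×11.2 + 0.247×5.57 = 3576 m²/day.
Hydraulic gradient i = (177.64 − 176.81) / 1400 = 0.83 / 1400 = 0.0005929.
Q = Σ(K_i·b_i) · W · i = 3576 × 59.6 × 0.0005929 = 126.4 m³/day.

126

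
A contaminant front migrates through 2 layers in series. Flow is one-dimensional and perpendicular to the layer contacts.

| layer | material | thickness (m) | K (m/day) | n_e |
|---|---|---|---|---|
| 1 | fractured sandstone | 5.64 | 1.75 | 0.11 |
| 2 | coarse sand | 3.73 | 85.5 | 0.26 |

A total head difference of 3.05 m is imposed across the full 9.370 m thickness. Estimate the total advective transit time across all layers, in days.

1.70

With flow normal to the layers, continuity requires the same specific discharge q through every layer.
Σ(b_i/K_i) = 5.64/1.75 + 3.73/85.5 = 3.266 d.
q = Δh / Σ(b_i/K_i) = 3.05 / 3.266 = 0.9337 m/day.
In each layer the seepage velocity is v_i = q/n_i, so the layer transit time is t_i = b_i·n_i / q:
  layer 1 (fractured sandstone): t_1 = 5.64 × 0.11 / 0.9337 = 0.6644 d
  layer 2 (coarse sand): t_2 = 3.73 × 0.26 / 0.9337 = 1.039 d
Total t = Σ t_i = 1.703 days.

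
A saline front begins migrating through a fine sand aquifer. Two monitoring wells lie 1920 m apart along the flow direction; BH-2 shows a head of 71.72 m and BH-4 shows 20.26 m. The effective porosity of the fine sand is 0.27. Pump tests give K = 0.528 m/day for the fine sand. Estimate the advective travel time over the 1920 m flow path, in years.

Hydraulic gradient i = (71.72 − 20.26) / 1920 = 51.46 / 1920 = 0.02680.
Darcy flux q = K · i = 0.5280 × 0.02680 = 0.01415 m/day.
Seepage velocity v = q / n_e = 0.01415 / 0.27 = 0.05241 m/day.
Travel time t = L / v = 1920 / 0.05241 = 36632 days = 100.3 years.

100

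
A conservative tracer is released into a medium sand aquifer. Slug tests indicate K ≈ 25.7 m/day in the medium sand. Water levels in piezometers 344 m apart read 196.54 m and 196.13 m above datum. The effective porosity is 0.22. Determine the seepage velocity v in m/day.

0.139

Hydraulic gradient i = (196.54 − 196.13) / 344 = 0.41 / 344 = 0.001192.
Darcy flux q = K · i = 25.70 × 0.001192 = 0.03063 m/day.
Seepage velocity v = q / n_e = 0.03063 / 0.22 = 0.1392 m/day.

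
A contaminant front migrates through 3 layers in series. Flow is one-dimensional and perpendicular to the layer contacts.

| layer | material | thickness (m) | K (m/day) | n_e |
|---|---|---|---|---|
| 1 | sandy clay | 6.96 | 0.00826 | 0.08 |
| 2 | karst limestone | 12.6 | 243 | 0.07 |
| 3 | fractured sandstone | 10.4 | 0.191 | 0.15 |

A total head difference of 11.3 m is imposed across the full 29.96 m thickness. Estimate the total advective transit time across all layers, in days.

With flow normal to the layers, continuity requires the same specific discharge q through every layer.
Σ(b_i/K_i) = 6.96/0.00826 + 12.6/243 + 10.4/0.191 = 897.1 d.
q = Δh / Σ(b_i/K_i) = 11.3 / 897.1 = 0.01260 m/day.
In each layer the seepage velocity is v_i = q/n_i, so the layer transit time is t_i = b_i·n_i / q:
  layer 1 (sandy clay): t_1 = 6.96 × 0.08 / 0.01260 = 44.20 d
  layer 2 (karst limestone): t_2 = 12.6 × 0.07 / 0.01260 = 70.02 d
  layer 3 (fractured sandstone): t_3 = 10.4 × 0.15 / 0.01260 = 123.8 d
Total t = Σ t_i = 238.1 days.

238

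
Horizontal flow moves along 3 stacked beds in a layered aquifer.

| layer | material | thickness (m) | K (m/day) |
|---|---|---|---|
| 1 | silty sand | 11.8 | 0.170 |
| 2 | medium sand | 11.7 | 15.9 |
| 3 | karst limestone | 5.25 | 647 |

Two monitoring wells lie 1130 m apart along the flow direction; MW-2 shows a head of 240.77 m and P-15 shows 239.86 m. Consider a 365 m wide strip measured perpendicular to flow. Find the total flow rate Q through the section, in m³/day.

Flow is parallel to layering, so each bed carries its own Darcy discharge and the transmissivities add.
Σ(K_i·b_i) = 0.170×11.8 + 15.9×11.7 + 647×5.25 = 3585 m²/day.
Hydraulic gradient i = (240.77 − 239.86) / 1130 = 0.91 / 1130 = 0.0008053.
Q = Σ(K_i·b_i) · W · i = 3585 × 365 × 0.0008053 = 1054 m³/day.

1050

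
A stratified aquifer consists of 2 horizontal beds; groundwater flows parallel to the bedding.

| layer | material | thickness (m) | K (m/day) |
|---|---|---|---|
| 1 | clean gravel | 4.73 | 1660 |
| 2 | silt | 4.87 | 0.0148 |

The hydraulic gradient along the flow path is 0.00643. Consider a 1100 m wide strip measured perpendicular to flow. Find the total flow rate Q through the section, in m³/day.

Flow is parallel to layering, so each bed carries its own Darcy discharge and the transmissivities add.
Σ(K_i·b_i) = 1660×4.73 + 0.0148×4.87 = 7852 m²/day.
Hydraulic gradient i = 0.00643.
Q = Σ(K_i·b_i) · W · i = 7852 × 1100 × 0.006430 = 55536 m³/day.

55500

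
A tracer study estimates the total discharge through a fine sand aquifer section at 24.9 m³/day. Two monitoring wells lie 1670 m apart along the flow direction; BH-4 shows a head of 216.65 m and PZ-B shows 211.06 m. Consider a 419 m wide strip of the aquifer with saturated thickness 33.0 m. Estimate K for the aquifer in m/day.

0.538

Cross-sectional area A = 419 × 33.0 = 13827 m².
Hydraulic gradient i = (216.65 − 211.06) / 1670 = 5.59 / 1670 = 0.003347.
From Q = K·A·i, K = Q / (A·i) = 24.9 / (13827 × 0.003347) = 0.5380 m/day.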